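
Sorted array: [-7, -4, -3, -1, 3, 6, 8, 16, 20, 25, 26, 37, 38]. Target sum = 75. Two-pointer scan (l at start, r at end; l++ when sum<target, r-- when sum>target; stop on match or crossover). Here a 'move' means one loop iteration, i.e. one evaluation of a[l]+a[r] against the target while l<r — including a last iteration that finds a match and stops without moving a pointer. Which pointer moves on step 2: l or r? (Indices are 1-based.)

[1,13] -7+38=31 <75 → l++
[2,13] -4+38=34 <75 → l++

l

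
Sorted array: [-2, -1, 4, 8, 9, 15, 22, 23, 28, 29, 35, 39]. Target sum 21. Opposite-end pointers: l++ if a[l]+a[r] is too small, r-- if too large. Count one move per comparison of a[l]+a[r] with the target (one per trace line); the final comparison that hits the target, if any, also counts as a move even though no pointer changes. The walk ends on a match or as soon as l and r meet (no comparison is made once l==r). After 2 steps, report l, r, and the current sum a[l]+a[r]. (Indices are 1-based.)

[1,12] -2+39=37 >21 → r--
[1,11] -2+35=33 >21 → r--

l=1, r=10, sum=27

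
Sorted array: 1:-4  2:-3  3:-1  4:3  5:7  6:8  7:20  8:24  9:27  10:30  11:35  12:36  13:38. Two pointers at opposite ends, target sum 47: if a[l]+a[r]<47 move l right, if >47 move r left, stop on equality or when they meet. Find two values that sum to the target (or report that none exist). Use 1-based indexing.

l=1 r=13: -4+38=34 <47, l++
l=2 r=13: -3+38=35 <47, l++
l=3 r=13: -1+38=37 <47, l++
l=4 r=13: 3+38=41 <47, l++
l=5 r=13: 7+38=45 <47, l++
l=6 r=13: 8+38=46 <47, l++
l=7 r=13: 20+38=58 >47, r--
l=7 r=12: 20+36=56 >47, r--
l=7 r=11: 20+35=55 >47, r--
l=7 r=10: 20+30=50 >47, r--
l=7 r=9: 20+27=47, found

(20, 27)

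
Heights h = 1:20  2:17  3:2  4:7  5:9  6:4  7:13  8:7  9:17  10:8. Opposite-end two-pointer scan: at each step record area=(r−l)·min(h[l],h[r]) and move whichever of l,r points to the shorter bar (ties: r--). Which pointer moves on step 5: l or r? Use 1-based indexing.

r

[1,10] min(20,8)*9=72 best=72 * → r--
[1,9] min(20,17)*8=136 best=136 * → r--
[1,8] min(20,7)*7=49 best=136 → r--
[1,7] min(20,13)*6=78 best=136 → r--
[1,6] min(20,4)*5=20 best=136 → r--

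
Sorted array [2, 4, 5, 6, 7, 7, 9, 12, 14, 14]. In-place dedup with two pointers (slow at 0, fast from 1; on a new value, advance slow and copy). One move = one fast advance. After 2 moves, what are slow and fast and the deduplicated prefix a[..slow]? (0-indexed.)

slow=2, fast=3, prefix=[2, 4, 5]

(s=0,f=1) a[fast]=4≠a[slow]=2 write a[1]=4 → slow++,fast++
(s=1,f=2) a[fast]=5≠a[slow]=4 write a[2]=5 → slow++,fast++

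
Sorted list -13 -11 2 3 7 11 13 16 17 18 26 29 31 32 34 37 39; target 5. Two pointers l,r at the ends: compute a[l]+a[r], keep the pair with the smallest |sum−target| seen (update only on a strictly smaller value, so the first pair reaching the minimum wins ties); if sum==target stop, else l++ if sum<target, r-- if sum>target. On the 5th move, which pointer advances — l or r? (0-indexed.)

r

l=0 r=16: -13+39=26 d=21 *, r--
l=0 r=15: -13+37=24 d=19 *, r--
l=0 r=14: -13+34=21 d=16 *, r--
l=0 r=13: -13+32=19 d=14 *, r--
l=0 r=12: -13+31=18 d=13 *, r--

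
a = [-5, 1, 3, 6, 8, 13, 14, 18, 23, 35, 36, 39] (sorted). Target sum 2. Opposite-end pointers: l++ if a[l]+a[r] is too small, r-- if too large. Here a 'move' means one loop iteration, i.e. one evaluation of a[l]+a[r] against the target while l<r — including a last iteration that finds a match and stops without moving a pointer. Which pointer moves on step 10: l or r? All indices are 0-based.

l=0 r=11: -5+39=34 >2, r--
l=0 r=10: -5+36=31 >2, r--
l=0 r=9: -5+35=30 >2, r--
l=0 r=8: -5+23=18 >2, r--
l=0 r=7: -5+18=13 >2, r--
l=0 r=6: -5+14=9 >2, r--
l=0 r=5: -5+13=8 >2, r--
l=0 r=4: -5+8=3 >2, r--
l=0 r=3: -5+6=1 <2, l++
l=1 r=3: 1+6=7 >2, r--

r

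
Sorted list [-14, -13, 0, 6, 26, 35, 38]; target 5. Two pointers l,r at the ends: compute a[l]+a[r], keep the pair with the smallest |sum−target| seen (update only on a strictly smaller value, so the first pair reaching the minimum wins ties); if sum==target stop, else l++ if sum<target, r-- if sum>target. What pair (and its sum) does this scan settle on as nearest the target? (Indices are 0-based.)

pair (0, 6) with sum 6 (|Δ|=1)

[0,6] -14+38=24 d=19 * → r--
[0,5] -14+35=21 d=16 * → r--
[0,4] -14+26=12 d=7 * → r--
[0,3] -14+6=-8 d=13 → l++
[1,3] -13+6=-7 d=12 → l++
[2,3] 0+6=6 d=1 * → r--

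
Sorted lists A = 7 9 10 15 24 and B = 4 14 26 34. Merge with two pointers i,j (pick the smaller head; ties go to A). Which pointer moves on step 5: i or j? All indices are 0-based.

j

i=0 j=0: A[i]=7>B[j]=4 take 4, j++
i=0 j=1: A[i]=7<=B[j]=14 take 7, i++
i=1 j=1: A[i]=9<=B[j]=14 take 9, i++
i=2 j=1: A[i]=10<=B[j]=14 take 10, i++
i=3 j=1: A[i]=15>B[j]=14 take 14, j++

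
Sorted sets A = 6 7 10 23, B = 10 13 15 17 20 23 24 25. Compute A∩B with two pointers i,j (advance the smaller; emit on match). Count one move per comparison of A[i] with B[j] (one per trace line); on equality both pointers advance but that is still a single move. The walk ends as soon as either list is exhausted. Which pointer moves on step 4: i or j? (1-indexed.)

i=1 j=1: 6<10, i++
i=2 j=1: 7<10, i++
i=3 j=1: 10==10 emit, i++,j++
i=4 j=2: 23>13, j++

j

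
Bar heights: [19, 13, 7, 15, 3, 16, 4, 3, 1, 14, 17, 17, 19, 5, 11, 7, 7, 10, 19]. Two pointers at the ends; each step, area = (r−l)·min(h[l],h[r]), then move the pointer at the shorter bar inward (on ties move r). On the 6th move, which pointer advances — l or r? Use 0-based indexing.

l=0 r=18: min(19,19)*18=342 best=342 *, r--
l=0 r=17: min(19,10)*17=170 best=342, r--
l=0 r=16: min(19,7)*16=112 best=342, r--
l=0 r=15: min(19,7)*15=105 best=342, r--
l=0 r=14: min(19,11)*14=154 best=342, r--
l=0 r=13: min(19,5)*13=65 best=342, r--

r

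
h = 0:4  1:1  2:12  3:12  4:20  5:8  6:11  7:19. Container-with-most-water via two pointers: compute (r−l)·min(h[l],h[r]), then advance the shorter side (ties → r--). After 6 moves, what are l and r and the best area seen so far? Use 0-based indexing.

l=4, r=5, best area=60

l=0 r=7: min(4,19)*7=28 best=28 *, l++
l=1 r=7: min(1,19)*6=6 best=28, l++
l=2 r=7: min(12,19)*5=60 best=60 *, l++
l=3 r=7: min(12,19)*4=48 best=60, l++
l=4 r=7: min(20,19)*3=57 best=60, r--
l=4 r=6: min(20,11)*2=22 best=60, r--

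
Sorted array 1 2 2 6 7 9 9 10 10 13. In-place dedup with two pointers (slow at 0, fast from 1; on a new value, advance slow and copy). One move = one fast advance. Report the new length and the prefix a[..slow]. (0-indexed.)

(s=0,f=1) a[fast]=2≠a[slow]=1 write a[1]=2 → slow++,fast++
(s=1,f=2) a[fast]=2=a[slow] dup → fast++
(s=1,f=3) a[fast]=6≠a[slow]=2 write a[2]=6 → slow++,fast++
(s=2,f=4) a[fast]=7≠a[slow]=6 write a[3]=7 → slow++,fast++
(s=3,f=5) a[fast]=9≠a[slow]=7 write a[4]=9 → slow++,fast++
(s=4,f=6) a[fast]=9=a[slow] dup → fast++
(s=4,f=7) a[fast]=10≠a[slow]=9 write a[5]=10 → slow++,fast++
(s=5,f=8) a[fast]=10=a[slow] dup → fast++
(s=5,f=9) a[fast]=13≠a[slow]=10 write a[6]=13 → slow++,fast++

length 7; prefix = [1, 2, 6, 7, 9, 10, 13]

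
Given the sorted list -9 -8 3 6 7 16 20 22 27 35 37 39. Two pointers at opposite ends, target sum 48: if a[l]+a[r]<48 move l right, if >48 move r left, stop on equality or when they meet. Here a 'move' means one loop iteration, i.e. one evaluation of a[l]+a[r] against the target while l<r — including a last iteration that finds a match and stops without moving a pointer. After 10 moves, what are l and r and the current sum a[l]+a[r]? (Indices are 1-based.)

[1,12] -9+39=30 <48 → l++
[2,12] -8+39=31 <48 → l++
[3,12] 3+39=42 <48 → l++
[4,12] 6+39=45 <48 → l++
[5,12] 7+39=46 <48 → l++
[6,12] 16+39=55 >48 → r--
[6,11] 16+37=53 >48 → r--
[6,10] 16+35=51 >48 → r--
[6,9] 16+27=43 <48 → l++
[7,9] 20+27=47 <48 → l++

l=8, r=9, sum=49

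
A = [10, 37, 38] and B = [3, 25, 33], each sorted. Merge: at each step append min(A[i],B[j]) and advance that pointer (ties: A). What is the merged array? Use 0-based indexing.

[3, 10, 25, 33, 37, 38]

i=0 j=0: A[i]=10>B[j]=3 take 3, j++
i=0 j=1: A[i]=10<=B[j]=25 take 10, i++
i=1 j=1: A[i]=37>B[j]=25 take 25, j++
i=1 j=2: A[i]=37>B[j]=33 take 33, j++
i=1 j=3: B done, take A[i]=37, i++
i=2 j=3: B done, take A[i]=38, i++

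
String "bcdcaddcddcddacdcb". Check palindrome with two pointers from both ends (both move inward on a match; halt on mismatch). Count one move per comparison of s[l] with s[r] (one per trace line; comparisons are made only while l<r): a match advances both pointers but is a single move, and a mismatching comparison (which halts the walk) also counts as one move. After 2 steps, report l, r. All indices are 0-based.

[0,17] 'b'=='b' → l++,r--
[1,16] 'c'=='c' → l++,r--

l=2, r=15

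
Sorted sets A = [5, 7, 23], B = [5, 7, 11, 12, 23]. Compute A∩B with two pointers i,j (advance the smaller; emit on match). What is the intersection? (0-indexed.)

intersection = [5, 7, 23]

i=0 j=0: 5==5 emit, i++,j++
i=1 j=1: 7==7 emit, i++,j++
i=2 j=2: 23>11, j++
i=2 j=3: 23>12, j++
i=2 j=4: 23==23 emit, i++,j++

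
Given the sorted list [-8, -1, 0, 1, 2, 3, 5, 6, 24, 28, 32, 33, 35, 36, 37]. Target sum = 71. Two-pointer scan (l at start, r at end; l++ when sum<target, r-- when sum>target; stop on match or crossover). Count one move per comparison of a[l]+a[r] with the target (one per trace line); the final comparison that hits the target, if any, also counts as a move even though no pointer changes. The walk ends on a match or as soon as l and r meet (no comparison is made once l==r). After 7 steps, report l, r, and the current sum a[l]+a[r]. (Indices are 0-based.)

l=0 r=14: -8+37=29 <71, l++
l=1 r=14: -1+37=36 <71, l++
l=2 r=14: 0+37=37 <71, l++
l=3 r=14: 1+37=38 <71, l++
l=4 r=14: 2+37=39 <71, l++
l=5 r=14: 3+37=40 <71, l++
l=6 r=14: 5+37=42 <71, l++

l=7, r=14, sum=43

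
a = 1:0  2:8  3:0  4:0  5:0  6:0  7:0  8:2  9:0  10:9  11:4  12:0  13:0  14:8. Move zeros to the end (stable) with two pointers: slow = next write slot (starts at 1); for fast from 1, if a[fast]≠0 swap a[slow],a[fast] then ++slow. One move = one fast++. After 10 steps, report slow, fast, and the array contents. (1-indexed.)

slow=4, fast=11, a=[8, 2, 9, 0, 0, 0, 0, 0, 0, 0, 4, 0, 0, 8]

(s=1,f=1) a[fast]=0 → fast++
(s=1,f=2) a[fast]=8≠0 swap→a[1]=8 → slow++,fast++
(s=2,f=3) a[fast]=0 → fast++
(s=2,f=4) a[fast]=0 → fast++
(s=2,f=5) a[fast]=0 → fast++
(s=2,f=6) a[fast]=0 → fast++
(s=2,f=7) a[fast]=0 → fast++
(s=2,f=8) a[fast]=2≠0 swap→a[2]=2 → slow++,fast++
(s=3,f=9) a[fast]=0 → fast++
(s=3,f=10) a[fast]=9≠0 swap→a[3]=9 → slow++,fast++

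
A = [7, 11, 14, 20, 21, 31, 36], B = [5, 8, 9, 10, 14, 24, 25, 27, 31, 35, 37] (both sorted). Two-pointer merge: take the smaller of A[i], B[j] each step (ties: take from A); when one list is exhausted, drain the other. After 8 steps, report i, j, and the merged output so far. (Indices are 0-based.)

i=3, j=5, merged so far=[5, 7, 8, 9, 10, 11, 14, 14]

[i=0,j=0] A[i]=7>B[j]=5 take 5 → j++
[i=0,j=1] A[i]=7<=B[j]=8 take 7 → i++
[i=1,j=1] A[i]=11>B[j]=8 take 8 → j++
[i=1,j=2] A[i]=11>B[j]=9 take 9 → j++
[i=1,j=3] A[i]=11>B[j]=10 take 10 → j++
[i=1,j=4] A[i]=11<=B[j]=14 take 11 → i++
[i=2,j=4] A[i]=14<=B[j]=14 take 14 → i++
[i=3,j=4] A[i]=20>B[j]=14 take 14 → j++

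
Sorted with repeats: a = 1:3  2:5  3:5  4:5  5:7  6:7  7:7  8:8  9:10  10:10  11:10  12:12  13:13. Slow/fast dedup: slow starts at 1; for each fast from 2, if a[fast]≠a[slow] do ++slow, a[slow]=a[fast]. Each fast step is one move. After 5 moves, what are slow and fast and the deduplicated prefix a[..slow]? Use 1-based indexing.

(s=1,f=2) a[fast]=5≠a[slow]=3 write a[2]=5 → slow++,fast++
(s=2,f=3) a[fast]=5=a[slow] dup → fast++
(s=2,f=4) a[fast]=5=a[slow] dup → fast++
(s=2,f=5) a[fast]=7≠a[slow]=5 write a[3]=7 → slow++,fast++
(s=3,f=6) a[fast]=7=a[slow] dup → fast++

slow=3, fast=7, prefix=[3, 5, 7]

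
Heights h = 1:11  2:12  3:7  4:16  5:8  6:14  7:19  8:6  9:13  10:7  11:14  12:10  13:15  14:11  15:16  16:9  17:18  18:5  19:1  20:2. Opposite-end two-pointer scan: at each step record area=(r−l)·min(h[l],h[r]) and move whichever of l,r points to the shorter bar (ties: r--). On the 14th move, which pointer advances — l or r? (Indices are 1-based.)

l=1 r=20: min(11,2)*19=38 best=38 *, r--
l=1 r=19: min(11,1)*18=18 best=38, r--
l=1 r=18: min(11,5)*17=85 best=85 *, r--
l=1 r=17: min(11,18)*16=176 best=176 *, l++
l=2 r=17: min(12,18)*15=180 best=180 *, l++
l=3 r=17: min(7,18)*14=98 best=180, l++
l=4 r=17: min(16,18)*13=208 best=208 *, l++
l=5 r=17: min(8,18)*12=96 best=208, l++
l=6 r=17: min(14,18)*11=154 best=208, l++
l=7 r=17: min(19,18)*10=180 best=208, r--
l=7 r=16: min(19,9)*9=81 best=208, r--
l=7 r=15: min(19,16)*8=128 best=208, r--
l=7 r=14: min(19,11)*7=77 best=208, r--
l=7 r=13: min(19,15)*6=90 best=208, r--

r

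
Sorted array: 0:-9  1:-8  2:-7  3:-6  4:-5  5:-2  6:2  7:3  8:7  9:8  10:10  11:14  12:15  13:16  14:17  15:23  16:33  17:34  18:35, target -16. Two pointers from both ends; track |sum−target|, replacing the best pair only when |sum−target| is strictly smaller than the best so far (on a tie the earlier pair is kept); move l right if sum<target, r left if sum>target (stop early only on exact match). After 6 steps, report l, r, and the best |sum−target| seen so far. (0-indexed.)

l=0, r=12, best |Δ|=23

[0,18] -9+35=26 d=42 * → r--
[0,17] -9+34=25 d=41 * → r--
[0,16] -9+33=24 d=40 * → r--
[0,15] -9+23=14 d=30 * → r--
[0,14] -9+17=8 d=24 * → r--
[0,13] -9+16=7 d=23 * → r--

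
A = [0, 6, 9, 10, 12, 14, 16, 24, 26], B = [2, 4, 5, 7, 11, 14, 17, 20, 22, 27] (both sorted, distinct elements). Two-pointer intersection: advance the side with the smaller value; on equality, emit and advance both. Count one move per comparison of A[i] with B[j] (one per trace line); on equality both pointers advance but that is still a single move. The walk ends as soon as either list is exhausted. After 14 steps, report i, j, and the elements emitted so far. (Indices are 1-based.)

i=1 j=1: 0<2, i++
i=2 j=1: 6>2, j++
i=2 j=2: 6>4, j++
i=2 j=3: 6>5, j++
i=2 j=4: 6<7, i++
i=3 j=4: 9>7, j++
i=3 j=5: 9<11, i++
i=4 j=5: 10<11, i++
i=5 j=5: 12>11, j++
i=5 j=6: 12<14, i++
i=6 j=6: 14==14 emit, i++,j++
i=7 j=7: 16<17, i++
i=8 j=7: 24>17, j++
i=8 j=8: 24>20, j++

i=8, j=9, emitted=[14]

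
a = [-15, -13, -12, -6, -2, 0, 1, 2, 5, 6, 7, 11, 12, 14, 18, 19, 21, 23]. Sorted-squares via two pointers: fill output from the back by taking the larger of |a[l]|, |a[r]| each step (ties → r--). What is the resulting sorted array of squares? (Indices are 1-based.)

l=1 r=18: |-15|<=|23| out[18]=529, r--
l=1 r=17: |-15|<=|21| out[17]=441, r--
l=1 r=16: |-15|<=|19| out[16]=361, r--
l=1 r=15: |-15|<=|18| out[15]=324, r--
l=1 r=14: |-15|>|14| out[14]=225, l++
l=2 r=14: |-13|<=|14| out[13]=196, r--
l=2 r=13: |-13|>|12| out[12]=169, l++
l=3 r=13: |-12|<=|12| out[11]=144, r--
l=3 r=12: |-12|>|11| out[10]=144, l++
l=4 r=12: |-6|<=|11| out[9]=121, r--
l=4 r=11: |-6|<=|7| out[8]=49, r--
l=4 r=10: |-6|<=|6| out[7]=36, r--
l=4 r=9: |-6|>|5| out[6]=36, l++
l=5 r=9: |-2|<=|5| out[5]=25, r--
l=5 r=8: |-2|<=|2| out[4]=4, r--
l=5 r=7: |-2|>|1| out[3]=4, l++
l=6 r=7: |0|<=|1| out[2]=1, r--
l=6 r=6: |0|<=|0| out[1]=0, r--

[0, 1, 4, 4, 25, 36, 36, 49, 121, 144, 144, 169, 196, 225, 324, 361, 441, 529]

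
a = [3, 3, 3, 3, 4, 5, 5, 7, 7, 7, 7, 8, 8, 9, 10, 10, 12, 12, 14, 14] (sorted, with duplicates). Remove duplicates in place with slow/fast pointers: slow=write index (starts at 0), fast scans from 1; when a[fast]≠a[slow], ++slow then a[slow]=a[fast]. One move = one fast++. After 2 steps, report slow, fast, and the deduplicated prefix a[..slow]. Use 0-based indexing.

slow=0, fast=3, prefix=[3]

slow=0 fast=1: a[fast]=3=a[slow] dup, fast++
slow=0 fast=2: a[fast]=3=a[slow] dup, fast++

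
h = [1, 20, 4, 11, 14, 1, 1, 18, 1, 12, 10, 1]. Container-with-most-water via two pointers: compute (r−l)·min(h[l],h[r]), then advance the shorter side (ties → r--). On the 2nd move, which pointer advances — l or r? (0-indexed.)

l

l=0 r=11: min(1,1)*11=11 best=11 *, r--
l=0 r=10: min(1,10)*10=10 best=11, l++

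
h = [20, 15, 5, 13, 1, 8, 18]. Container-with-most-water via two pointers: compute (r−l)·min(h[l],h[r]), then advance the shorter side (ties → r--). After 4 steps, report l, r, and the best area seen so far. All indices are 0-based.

l=0, r=2, best area=108

[0,6] min(20,18)*6=108 best=108 * → r--
[0,5] min(20,8)*5=40 best=108 → r--
[0,4] min(20,1)*4=4 best=108 → r--
[0,3] min(20,13)*3=39 best=108 → r--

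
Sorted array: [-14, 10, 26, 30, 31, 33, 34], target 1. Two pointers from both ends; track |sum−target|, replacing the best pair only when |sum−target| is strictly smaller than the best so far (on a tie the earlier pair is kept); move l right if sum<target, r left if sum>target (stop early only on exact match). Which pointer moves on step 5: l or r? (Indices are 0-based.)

r

l=0 r=6: -14+34=20 d=19 *, r--
l=0 r=5: -14+33=19 d=18 *, r--
l=0 r=4: -14+31=17 d=16 *, r--
l=0 r=3: -14+30=16 d=15 *, r--
l=0 r=2: -14+26=12 d=11 *, r--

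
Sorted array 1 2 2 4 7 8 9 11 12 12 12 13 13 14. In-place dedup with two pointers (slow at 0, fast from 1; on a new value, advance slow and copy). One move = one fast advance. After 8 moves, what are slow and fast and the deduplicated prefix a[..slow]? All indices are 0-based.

slow=0 fast=1: a[fast]=2≠a[slow]=1 write a[1]=2, slow++,fast++
slow=1 fast=2: a[fast]=2=a[slow] dup, fast++
slow=1 fast=3: a[fast]=4≠a[slow]=2 write a[2]=4, slow++,fast++
slow=2 fast=4: a[fast]=7≠a[slow]=4 write a[3]=7, slow++,fast++
slow=3 fast=5: a[fast]=8≠a[slow]=7 write a[4]=8, slow++,fast++
slow=4 fast=6: a[fast]=9≠a[slow]=8 write a[5]=9, slow++,fast++
slow=5 fast=7: a[fast]=11≠a[slow]=9 write a[6]=11, slow++,fast++
slow=6 fast=8: a[fast]=12≠a[slow]=11 write a[7]=12, slow++,fast++

slow=7, fast=9, prefix=[1, 2, 4, 7, 8, 9, 11, 12]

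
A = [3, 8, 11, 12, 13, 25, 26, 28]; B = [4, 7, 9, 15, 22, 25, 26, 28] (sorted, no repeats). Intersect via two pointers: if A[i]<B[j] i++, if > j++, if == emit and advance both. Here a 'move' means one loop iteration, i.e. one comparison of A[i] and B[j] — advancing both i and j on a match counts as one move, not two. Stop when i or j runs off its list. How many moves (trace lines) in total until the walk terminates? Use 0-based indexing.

13 moves

i=0 j=0: 3<4, i++
i=1 j=0: 8>4, j++
i=1 j=1: 8>7, j++
i=1 j=2: 8<9, i++
i=2 j=2: 11>9, j++
i=2 j=3: 11<15, i++
i=3 j=3: 12<15, i++
i=4 j=3: 13<15, i++
i=5 j=3: 25>15, j++
i=5 j=4: 25>22, j++
i=5 j=5: 25==25 emit, i++,j++
i=6 j=6: 26==26 emit, i++,j++
i=7 j=7: 28==28 emit, i++,j++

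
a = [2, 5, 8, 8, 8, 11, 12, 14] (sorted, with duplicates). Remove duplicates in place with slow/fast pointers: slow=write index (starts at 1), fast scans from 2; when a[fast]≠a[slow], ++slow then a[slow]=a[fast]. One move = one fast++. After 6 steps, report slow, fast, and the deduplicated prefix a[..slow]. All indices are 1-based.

(s=1,f=2) a[fast]=5≠a[slow]=2 write a[2]=5 → slow++,fast++
(s=2,f=3) a[fast]=8≠a[slow]=5 write a[3]=8 → slow++,fast++
(s=3,f=4) a[fast]=8=a[slow] dup → fast++
(s=3,f=5) a[fast]=8=a[slow] dup → fast++
(s=3,f=6) a[fast]=11≠a[slow]=8 write a[4]=11 → slow++,fast++
(s=4,f=7) a[fast]=12≠a[slow]=11 write a[5]=12 → slow++,fast++

slow=5, fast=8, prefix=[2, 5, 8, 11, 12]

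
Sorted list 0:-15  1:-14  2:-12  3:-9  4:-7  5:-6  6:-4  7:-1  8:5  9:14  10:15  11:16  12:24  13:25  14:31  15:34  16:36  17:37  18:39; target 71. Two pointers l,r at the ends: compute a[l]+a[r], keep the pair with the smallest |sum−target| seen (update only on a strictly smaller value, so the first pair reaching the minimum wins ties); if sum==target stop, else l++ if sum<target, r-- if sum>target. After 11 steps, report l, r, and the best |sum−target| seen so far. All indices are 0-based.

l=11, r=18, best |Δ|=17

l=0 r=18: -15+39=24 d=47 *, l++
l=1 r=18: -14+39=25 d=46 *, l++
l=2 r=18: -12+39=27 d=44 *, l++
l=3 r=18: -9+39=30 d=41 *, l++
l=4 r=18: -7+39=32 d=39 *, l++
l=5 r=18: -6+39=33 d=38 *, l++
l=6 r=18: -4+39=35 d=36 *, l++
l=7 r=18: -1+39=38 d=33 *, l++
l=8 r=18: 5+39=44 d=27 *, l++
l=9 r=18: 14+39=53 d=18 *, l++
l=10 r=18: 15+39=54 d=17 *, l++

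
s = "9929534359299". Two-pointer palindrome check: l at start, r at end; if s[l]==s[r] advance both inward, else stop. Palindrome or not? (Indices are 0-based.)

[0,12] '9'=='9' → l++,r--
[1,11] '9'=='9' → l++,r--
[2,10] '2'=='2' → l++,r--
[3,9] '9'=='9' → l++,r--
[4,8] '5'=='5' → l++,r--
[5,7] '3'=='3' → l++,r--

palindrome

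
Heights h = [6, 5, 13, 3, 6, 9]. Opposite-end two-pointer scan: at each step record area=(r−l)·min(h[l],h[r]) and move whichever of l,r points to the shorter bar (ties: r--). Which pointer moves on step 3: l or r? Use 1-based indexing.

r

[1,6] min(6,9)*5=30 best=30 * → l++
[2,6] min(5,9)*4=20 best=30 → l++
[3,6] min(13,9)*3=27 best=30 → r--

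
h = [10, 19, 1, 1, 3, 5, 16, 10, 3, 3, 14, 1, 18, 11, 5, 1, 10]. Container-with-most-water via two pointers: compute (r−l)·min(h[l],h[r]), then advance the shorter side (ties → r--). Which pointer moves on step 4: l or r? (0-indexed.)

l

[0,16] min(10,10)*16=160 best=160 * → r--
[0,15] min(10,1)*15=15 best=160 → r--
[0,14] min(10,5)*14=70 best=160 → r--
[0,13] min(10,11)*13=130 best=160 → l++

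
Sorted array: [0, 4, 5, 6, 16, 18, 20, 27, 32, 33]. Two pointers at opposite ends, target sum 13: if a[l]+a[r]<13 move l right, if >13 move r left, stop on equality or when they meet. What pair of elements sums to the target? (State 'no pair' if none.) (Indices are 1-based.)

no pair

l=1 r=10: 0+33=33 >13, r--
l=1 r=9: 0+32=32 >13, r--
l=1 r=8: 0+27=27 >13, r--
l=1 r=7: 0+20=20 >13, r--
l=1 r=6: 0+18=18 >13, r--
l=1 r=5: 0+16=16 >13, r--
l=1 r=4: 0+6=6 <13, l++
l=2 r=4: 4+6=10 <13, l++
l=3 r=4: 5+6=11 <13, l++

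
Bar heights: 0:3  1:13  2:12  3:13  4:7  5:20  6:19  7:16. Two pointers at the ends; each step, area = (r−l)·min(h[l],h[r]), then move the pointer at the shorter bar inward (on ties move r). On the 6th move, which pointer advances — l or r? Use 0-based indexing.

r

[0,7] min(3,16)*7=21 best=21 * → l++
[1,7] min(13,16)*6=78 best=78 * → l++
[2,7] min(12,16)*5=60 best=78 → l++
[3,7] min(13,16)*4=52 best=78 → l++
[4,7] min(7,16)*3=21 best=78 → l++
[5,7] min(20,16)*2=32 best=78 → r--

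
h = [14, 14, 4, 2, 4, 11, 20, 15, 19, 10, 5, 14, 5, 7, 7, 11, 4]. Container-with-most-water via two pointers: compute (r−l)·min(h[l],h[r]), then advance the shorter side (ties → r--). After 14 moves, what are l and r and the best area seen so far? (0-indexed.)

l=6, r=8, best area=165

l=0 r=16: min(14,4)*16=64 best=64 *, r--
l=0 r=15: min(14,11)*15=165 best=165 *, r--
l=0 r=14: min(14,7)*14=98 best=165, r--
l=0 r=13: min(14,7)*13=91 best=165, r--
l=0 r=12: min(14,5)*12=60 best=165, r--
l=0 r=11: min(14,14)*11=154 best=165, r--
l=0 r=10: min(14,5)*10=50 best=165, r--
l=0 r=9: min(14,10)*9=90 best=165, r--
l=0 r=8: min(14,19)*8=112 best=165, l++
l=1 r=8: min(14,19)*7=98 best=165, l++
l=2 r=8: min(4,19)*6=24 best=165, l++
l=3 r=8: min(2,19)*5=10 best=165, l++
l=4 r=8: min(4,19)*4=16 best=165, l++
l=5 r=8: min(11,19)*3=33 best=165, l++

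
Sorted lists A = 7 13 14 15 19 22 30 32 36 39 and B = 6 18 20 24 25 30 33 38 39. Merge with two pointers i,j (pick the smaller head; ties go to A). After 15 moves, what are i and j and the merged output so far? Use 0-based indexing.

i=8, j=7, merged so far=[6, 7, 13, 14, 15, 18, 19, 20, 22, 24, 25, 30, 30, 32, 33]

i=0 j=0: A[i]=7>B[j]=6 take 6, j++
i=0 j=1: A[i]=7<=B[j]=18 take 7, i++
i=1 j=1: A[i]=13<=B[j]=18 take 13, i++
i=2 j=1: A[i]=14<=B[j]=18 take 14, i++
i=3 j=1: A[i]=15<=B[j]=18 take 15, i++
i=4 j=1: A[i]=19>B[j]=18 take 18, j++
i=4 j=2: A[i]=19<=B[j]=20 take 19, i++
i=5 j=2: A[i]=22>B[j]=20 take 20, j++
i=5 j=3: A[i]=22<=B[j]=24 take 22, i++
i=6 j=3: A[i]=30>B[j]=24 take 24, j++
i=6 j=4: A[i]=30>B[j]=25 take 25, j++
i=6 j=5: A[i]=30<=B[j]=30 take 30, i++
i=7 j=5: A[i]=32>B[j]=30 take 30, j++
i=7 j=6: A[i]=32<=B[j]=33 take 32, i++
i=8 j=6: A[i]=36>B[j]=33 take 33, j++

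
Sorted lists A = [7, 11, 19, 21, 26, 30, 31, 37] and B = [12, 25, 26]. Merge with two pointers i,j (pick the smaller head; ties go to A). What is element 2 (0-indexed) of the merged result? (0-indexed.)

i=0 j=0: A[i]=7<=B[j]=12 take 7, i++
i=1 j=0: A[i]=11<=B[j]=12 take 11, i++
i=2 j=0: A[i]=19>B[j]=12 take 12, j++
i=2 j=1: A[i]=19<=B[j]=25 take 19, i++
i=3 j=1: A[i]=21<=B[j]=25 take 21, i++
i=4 j=1: A[i]=26>B[j]=25 take 25, j++
i=4 j=2: A[i]=26<=B[j]=26 take 26, i++
i=5 j=2: A[i]=30>B[j]=26 take 26, j++
i=5 j=3: B done, take A[i]=30, i++
i=6 j=3: B done, take A[i]=31, i++
i=7 j=3: B done, take A[i]=37, i++

merged[2] = 12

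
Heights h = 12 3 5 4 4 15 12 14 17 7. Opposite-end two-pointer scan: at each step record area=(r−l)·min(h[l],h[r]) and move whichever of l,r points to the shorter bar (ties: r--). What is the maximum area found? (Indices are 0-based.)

[0,9] min(12,7)*9=63 best=63 * → r--
[0,8] min(12,17)*8=96 best=96 * → l++
[1,8] min(3,17)*7=21 best=96 → l++
[2,8] min(5,17)*6=30 best=96 → l++
[3,8] min(4,17)*5=20 best=96 → l++
[4,8] min(4,17)*4=16 best=96 → l++
[5,8] min(15,17)*3=45 best=96 → l++
[6,8] min(12,17)*2=24 best=96 → l++
[7,8] min(14,17)*1=14 best=96 → l++

max area = 96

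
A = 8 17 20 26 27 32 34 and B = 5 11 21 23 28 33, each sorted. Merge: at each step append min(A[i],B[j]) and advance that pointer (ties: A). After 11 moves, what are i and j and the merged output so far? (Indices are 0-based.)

i=0 j=0: A[i]=8>B[j]=5 take 5, j++
i=0 j=1: A[i]=8<=B[j]=11 take 8, i++
i=1 j=1: A[i]=17>B[j]=11 take 11, j++
i=1 j=2: A[i]=17<=B[j]=21 take 17, i++
i=2 j=2: A[i]=20<=B[j]=21 take 20, i++
i=3 j=2: A[i]=26>B[j]=21 take 21, j++
i=3 j=3: A[i]=26>B[j]=23 take 23, j++
i=3 j=4: A[i]=26<=B[j]=28 take 26, i++
i=4 j=4: A[i]=27<=B[j]=28 take 27, i++
i=5 j=4: A[i]=32>B[j]=28 take 28, j++
i=5 j=5: A[i]=32<=B[j]=33 take 32, i++

i=6, j=5, merged so far=[5, 8, 11, 17, 20, 21, 23, 26, 27, 28, 32]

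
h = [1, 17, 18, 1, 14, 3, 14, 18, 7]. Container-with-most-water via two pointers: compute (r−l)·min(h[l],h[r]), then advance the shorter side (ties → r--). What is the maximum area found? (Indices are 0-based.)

l=0 r=8: min(1,7)*8=8 best=8 *, l++
l=1 r=8: min(17,7)*7=49 best=49 *, r--
l=1 r=7: min(17,18)*6=102 best=102 *, l++
l=2 r=7: min(18,18)*5=90 best=102, r--
l=2 r=6: min(18,14)*4=56 best=102, r--
l=2 r=5: min(18,3)*3=9 best=102, r--
l=2 r=4: min(18,14)*2=28 best=102, r--
l=2 r=3: min(18,1)*1=1 best=102, r--

max area = 102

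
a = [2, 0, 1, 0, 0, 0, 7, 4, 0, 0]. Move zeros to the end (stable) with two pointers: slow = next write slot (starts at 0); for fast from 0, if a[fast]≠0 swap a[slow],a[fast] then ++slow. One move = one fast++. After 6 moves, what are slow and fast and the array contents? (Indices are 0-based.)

(s=0,f=0) a[fast]=2≠0 swap→a[0]=2 → slow++,fast++
(s=1,f=1) a[fast]=0 → fast++
(s=1,f=2) a[fast]=1≠0 swap→a[1]=1 → slow++,fast++
(s=2,f=3) a[fast]=0 → fast++
(s=2,f=4) a[fast]=0 → fast++
(s=2,f=5) a[fast]=0 → fast++

slow=2, fast=6, a=[2, 1, 0, 0, 0, 0, 7, 4, 0, 0]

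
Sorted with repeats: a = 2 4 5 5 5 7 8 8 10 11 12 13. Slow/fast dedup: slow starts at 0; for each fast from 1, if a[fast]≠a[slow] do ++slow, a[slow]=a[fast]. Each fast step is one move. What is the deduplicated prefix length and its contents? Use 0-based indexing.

length 9; prefix = [2, 4, 5, 7, 8, 10, 11, 12, 13]

(s=0,f=1) a[fast]=4≠a[slow]=2 write a[1]=4 → slow++,fast++
(s=1,f=2) a[fast]=5≠a[slow]=4 write a[2]=5 → slow++,fast++
(s=2,f=3) a[fast]=5=a[slow] dup → fast++
(s=2,f=4) a[fast]=5=a[slow] dup → fast++
(s=2,f=5) a[fast]=7≠a[slow]=5 write a[3]=7 → slow++,fast++
(s=3,f=6) a[fast]=8≠a[slow]=7 write a[4]=8 → slow++,fast++
(s=4,f=7) a[fast]=8=a[slow] dup → fast++
(s=4,f=8) a[fast]=10≠a[slow]=8 write a[5]=10 → slow++,fast++
(s=5,f=9) a[fast]=11≠a[slow]=10 write a[6]=11 → slow++,fast++
(s=6,f=10) a[fast]=12≠a[slow]=11 write a[7]=12 → slow++,fast++
(s=7,f=11) a[fast]=13≠a[slow]=12 write a[8]=13 → slow++,fast++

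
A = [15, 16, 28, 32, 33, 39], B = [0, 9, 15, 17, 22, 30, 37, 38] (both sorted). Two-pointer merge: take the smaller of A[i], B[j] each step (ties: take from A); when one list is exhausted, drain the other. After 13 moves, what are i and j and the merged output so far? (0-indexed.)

i=5, j=8, merged so far=[0, 9, 15, 15, 16, 17, 22, 28, 30, 32, 33, 37, 38]

[i=0,j=0] A[i]=15>B[j]=0 take 0 → j++
[i=0,j=1] A[i]=15>B[j]=9 take 9 → j++
[i=0,j=2] A[i]=15<=B[j]=15 take 15 → i++
[i=1,j=2] A[i]=16>B[j]=15 take 15 → j++
[i=1,j=3] A[i]=16<=B[j]=17 take 16 → i++
[i=2,j=3] A[i]=28>B[j]=17 take 17 → j++
[i=2,j=4] A[i]=28>B[j]=22 take 22 → j++
[i=2,j=5] A[i]=28<=B[j]=30 take 28 → i++
[i=3,j=5] A[i]=32>B[j]=30 take 30 → j++
[i=3,j=6] A[i]=32<=B[j]=37 take 32 → i++
[i=4,j=6] A[i]=33<=B[j]=37 take 33 → i++
[i=5,j=6] A[i]=39>B[j]=37 take 37 → j++
[i=5,j=7] A[i]=39>B[j]=38 take 38 → j++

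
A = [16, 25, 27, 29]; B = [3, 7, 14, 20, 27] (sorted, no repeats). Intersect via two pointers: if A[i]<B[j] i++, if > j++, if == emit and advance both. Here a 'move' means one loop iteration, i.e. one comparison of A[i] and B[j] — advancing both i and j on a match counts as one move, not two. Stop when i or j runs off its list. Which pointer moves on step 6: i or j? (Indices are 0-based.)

i

[i=0,j=0] 16>3 → j++
[i=0,j=1] 16>7 → j++
[i=0,j=2] 16>14 → j++
[i=0,j=3] 16<20 → i++
[i=1,j=3] 25>20 → j++
[i=1,j=4] 25<27 → i++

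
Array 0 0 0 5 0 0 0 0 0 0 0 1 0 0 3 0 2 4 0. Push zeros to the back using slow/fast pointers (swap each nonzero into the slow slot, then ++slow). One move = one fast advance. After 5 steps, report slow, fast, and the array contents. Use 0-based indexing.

slow=1, fast=5, a=[5, 0, 0, 0, 0, 0, 0, 0, 0, 0, 0, 1, 0, 0, 3, 0, 2, 4, 0]

slow=0 fast=0: a[fast]=0, fast++
slow=0 fast=1: a[fast]=0, fast++
slow=0 fast=2: a[fast]=0, fast++
slow=0 fast=3: a[fast]=5≠0 swap→a[0]=5, slow++,fast++
slow=1 fast=4: a[fast]=0, fast++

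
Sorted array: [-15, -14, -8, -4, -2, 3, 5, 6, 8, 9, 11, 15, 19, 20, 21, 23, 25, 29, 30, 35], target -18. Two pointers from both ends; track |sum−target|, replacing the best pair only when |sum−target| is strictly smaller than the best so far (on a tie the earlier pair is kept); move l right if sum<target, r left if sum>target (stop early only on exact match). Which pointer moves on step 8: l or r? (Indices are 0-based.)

r

[0,19] -15+35=20 d=38 * → r--
[0,18] -15+30=15 d=33 * → r--
[0,17] -15+29=14 d=32 * → r--
[0,16] -15+25=10 d=28 * → r--
[0,15] -15+23=8 d=26 * → r--
[0,14] -15+21=6 d=24 * → r--
[0,13] -15+20=5 d=23 * → r--
[0,12] -15+19=4 d=22 * → r--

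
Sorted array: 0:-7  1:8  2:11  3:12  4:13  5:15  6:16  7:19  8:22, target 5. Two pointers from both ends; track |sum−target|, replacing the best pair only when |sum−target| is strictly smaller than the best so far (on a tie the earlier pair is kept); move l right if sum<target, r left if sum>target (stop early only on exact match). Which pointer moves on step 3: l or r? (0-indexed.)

[0,8] -7+22=15 d=10 * → r--
[0,7] -7+19=12 d=7 * → r--
[0,6] -7+16=9 d=4 * → r--

r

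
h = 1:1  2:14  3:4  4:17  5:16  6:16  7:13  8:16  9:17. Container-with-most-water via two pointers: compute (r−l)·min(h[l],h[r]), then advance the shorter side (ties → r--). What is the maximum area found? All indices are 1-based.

[1,9] min(1,17)*8=8 best=8 * → l++
[2,9] min(14,17)*7=98 best=98 * → l++
[3,9] min(4,17)*6=24 best=98 → l++
[4,9] min(17,17)*5=85 best=98 → r--
[4,8] min(17,16)*4=64 best=98 → r--
[4,7] min(17,13)*3=39 best=98 → r--
[4,6] min(17,16)*2=32 best=98 → r--
[4,5] min(17,16)*1=16 best=98 → r--

max area = 98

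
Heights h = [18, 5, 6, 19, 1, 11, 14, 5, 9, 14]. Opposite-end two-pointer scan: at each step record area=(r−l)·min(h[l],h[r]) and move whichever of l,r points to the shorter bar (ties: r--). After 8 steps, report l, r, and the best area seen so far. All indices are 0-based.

l=2, r=3, best area=126

l=0 r=9: min(18,14)*9=126 best=126 *, r--
l=0 r=8: min(18,9)*8=72 best=126, r--
l=0 r=7: min(18,5)*7=35 best=126, r--
l=0 r=6: min(18,14)*6=84 best=126, r--
l=0 r=5: min(18,11)*5=55 best=126, r--
l=0 r=4: min(18,1)*4=4 best=126, r--
l=0 r=3: min(18,19)*3=54 best=126, l++
l=1 r=3: min(5,19)*2=10 best=126, l++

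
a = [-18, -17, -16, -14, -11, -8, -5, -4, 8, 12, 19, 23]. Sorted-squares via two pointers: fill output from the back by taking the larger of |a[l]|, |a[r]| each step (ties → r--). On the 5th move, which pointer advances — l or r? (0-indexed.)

l

l=0 r=11: |-18|<=|23| out[11]=529, r--
l=0 r=10: |-18|<=|19| out[10]=361, r--
l=0 r=9: |-18|>|12| out[9]=324, l++
l=1 r=9: |-17|>|12| out[8]=289, l++
l=2 r=9: |-16|>|12| out[7]=256, l++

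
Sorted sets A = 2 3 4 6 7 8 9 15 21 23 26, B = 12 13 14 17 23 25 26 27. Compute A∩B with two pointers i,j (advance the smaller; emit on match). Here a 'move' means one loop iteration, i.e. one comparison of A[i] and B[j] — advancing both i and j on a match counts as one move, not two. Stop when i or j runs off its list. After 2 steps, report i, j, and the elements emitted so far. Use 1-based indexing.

i=1 j=1: 2<12, i++
i=2 j=1: 3<12, i++

i=3, j=1, emitted=[]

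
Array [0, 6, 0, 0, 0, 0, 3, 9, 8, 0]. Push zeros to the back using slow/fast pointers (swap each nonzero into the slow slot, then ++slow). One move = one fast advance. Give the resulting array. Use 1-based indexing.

[6, 3, 9, 8, 0, 0, 0, 0, 0, 0]

slow=1 fast=1: a[fast]=0, fast++
slow=1 fast=2: a[fast]=6≠0 swap→a[1]=6, slow++,fast++
slow=2 fast=3: a[fast]=0, fast++
slow=2 fast=4: a[fast]=0, fast++
slow=2 fast=5: a[fast]=0, fast++
slow=2 fast=6: a[fast]=0, fast++
slow=2 fast=7: a[fast]=3≠0 swap→a[2]=3, slow++,fast++
slow=3 fast=8: a[fast]=9≠0 swap→a[3]=9, slow++,fast++
slow=4 fast=9: a[fast]=8≠0 swap→a[4]=8, slow++,fast++
slow=5 fast=10: a[fast]=0, fast++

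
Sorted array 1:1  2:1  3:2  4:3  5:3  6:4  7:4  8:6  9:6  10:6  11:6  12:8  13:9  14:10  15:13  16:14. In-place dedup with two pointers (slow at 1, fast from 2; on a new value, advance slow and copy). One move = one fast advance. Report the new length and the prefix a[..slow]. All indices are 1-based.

length 10; prefix = [1, 2, 3, 4, 6, 8, 9, 10, 13, 14]

slow=1 fast=2: a[fast]=1=a[slow] dup, fast++
slow=1 fast=3: a[fast]=2≠a[slow]=1 write a[2]=2, slow++,fast++
slow=2 fast=4: a[fast]=3≠a[slow]=2 write a[3]=3, slow++,fast++
slow=3 fast=5: a[fast]=3=a[slow] dup, fast++
slow=3 fast=6: a[fast]=4≠a[slow]=3 write a[4]=4, slow++,fast++
slow=4 fast=7: a[fast]=4=a[slow] dup, fast++
slow=4 fast=8: a[fast]=6≠a[slow]=4 write a[5]=6, slow++,fast++
slow=5 fast=9: a[fast]=6=a[slow] dup, fast++
slow=5 fast=10: a[fast]=6=a[slow] dup, fast++
slow=5 fast=11: a[fast]=6=a[slow] dup, fast++
slow=5 fast=12: a[fast]=8≠a[slow]=6 write a[6]=8, slow++,fast++
slow=6 fast=13: a[fast]=9≠a[slow]=8 write a[7]=9, slow++,fast++
slow=7 fast=14: a[fast]=10≠a[slow]=9 write a[8]=10, slow++,fast++
slow=8 fast=15: a[fast]=13≠a[slow]=10 write a[9]=13, slow++,fast++
slow=9 fast=16: a[fast]=14≠a[slow]=13 write a[10]=14, slow++,fast++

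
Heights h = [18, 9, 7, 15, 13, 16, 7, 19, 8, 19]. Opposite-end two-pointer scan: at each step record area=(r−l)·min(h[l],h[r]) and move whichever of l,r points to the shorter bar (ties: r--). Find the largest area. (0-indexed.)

max area = 162

l=0 r=9: min(18,19)*9=162 best=162 *, l++
l=1 r=9: min(9,19)*8=72 best=162, l++
l=2 r=9: min(7,19)*7=49 best=162, l++
l=3 r=9: min(15,19)*6=90 best=162, l++
l=4 r=9: min(13,19)*5=65 best=162, l++
l=5 r=9: min(16,19)*4=64 best=162, l++
l=6 r=9: min(7,19)*3=21 best=162, l++
l=7 r=9: min(19,19)*2=38 best=162, r--
l=7 r=8: min(19,8)*1=8 best=162, r--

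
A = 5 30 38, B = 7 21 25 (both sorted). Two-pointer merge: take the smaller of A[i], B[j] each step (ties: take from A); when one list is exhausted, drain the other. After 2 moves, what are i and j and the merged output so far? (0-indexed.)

i=1, j=1, merged so far=[5, 7]

[i=0,j=0] A[i]=5<=B[j]=7 take 5 → i++
[i=1,j=0] A[i]=30>B[j]=7 take 7 → j++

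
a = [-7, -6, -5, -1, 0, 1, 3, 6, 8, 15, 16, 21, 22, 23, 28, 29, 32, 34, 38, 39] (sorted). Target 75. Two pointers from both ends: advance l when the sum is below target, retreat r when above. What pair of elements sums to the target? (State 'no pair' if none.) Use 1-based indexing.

no pair

l=1 r=20: -7+39=32 <75, l++
l=2 r=20: -6+39=33 <75, l++
l=3 r=20: -5+39=34 <75, l++
l=4 r=20: -1+39=38 <75, l++
l=5 r=20: 0+39=39 <75, l++
l=6 r=20: 1+39=40 <75, l++
l=7 r=20: 3+39=42 <75, l++
l=8 r=20: 6+39=45 <75, l++
l=9 r=20: 8+39=47 <75, l++
l=10 r=20: 15+39=54 <75, l++
l=11 r=20: 16+39=55 <75, l++
l=12 r=20: 21+39=60 <75, l++
l=13 r=20: 22+39=61 <75, l++
l=14 r=20: 23+39=62 <75, l++
l=15 r=20: 28+39=67 <75, l++
l=16 r=20: 29+39=68 <75, l++
l=17 r=20: 32+39=71 <75, l++
l=18 r=20: 34+39=73 <75, l++
l=19 r=20: 38+39=77 >75, r--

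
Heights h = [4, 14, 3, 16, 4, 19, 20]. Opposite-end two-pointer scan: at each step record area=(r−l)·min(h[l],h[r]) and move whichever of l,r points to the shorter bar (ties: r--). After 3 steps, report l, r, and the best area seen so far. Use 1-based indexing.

l=4, r=7, best area=70

[1,7] min(4,20)*6=24 best=24 * → l++
[2,7] min(14,20)*5=70 best=70 * → l++
[3,7] min(3,20)*4=12 best=70 → l++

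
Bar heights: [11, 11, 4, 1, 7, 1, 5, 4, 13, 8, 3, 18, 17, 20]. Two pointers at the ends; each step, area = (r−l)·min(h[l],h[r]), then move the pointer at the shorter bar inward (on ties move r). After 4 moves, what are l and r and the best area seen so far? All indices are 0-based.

l=0 r=13: min(11,20)*13=143 best=143 *, l++
l=1 r=13: min(11,20)*12=132 best=143, l++
l=2 r=13: min(4,20)*11=44 best=143, l++
l=3 r=13: min(1,20)*10=10 best=143, l++

l=4, r=13, best area=143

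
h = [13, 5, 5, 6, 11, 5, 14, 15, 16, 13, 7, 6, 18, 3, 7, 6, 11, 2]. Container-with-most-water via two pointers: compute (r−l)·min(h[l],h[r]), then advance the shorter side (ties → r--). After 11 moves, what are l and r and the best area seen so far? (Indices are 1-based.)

l=1 r=18: min(13,2)*17=34 best=34 *, r--
l=1 r=17: min(13,11)*16=176 best=176 *, r--
l=1 r=16: min(13,6)*15=90 best=176, r--
l=1 r=15: min(13,7)*14=98 best=176, r--
l=1 r=14: min(13,3)*13=39 best=176, r--
l=1 r=13: min(13,18)*12=156 best=176, l++
l=2 r=13: min(5,18)*11=55 best=176, l++
l=3 r=13: min(5,18)*10=50 best=176, l++
l=4 r=13: min(6,18)*9=54 best=176, l++
l=5 r=13: min(11,18)*8=88 best=176, l++
l=6 r=13: min(5,18)*7=35 best=176, l++

l=7, r=13, best area=176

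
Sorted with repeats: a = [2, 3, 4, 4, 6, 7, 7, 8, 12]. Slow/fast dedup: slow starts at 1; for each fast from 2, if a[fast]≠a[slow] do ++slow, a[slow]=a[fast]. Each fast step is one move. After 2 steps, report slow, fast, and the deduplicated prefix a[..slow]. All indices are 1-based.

slow=3, fast=4, prefix=[2, 3, 4]

slow=1 fast=2: a[fast]=3≠a[slow]=2 write a[2]=3, slow++,fast++
slow=2 fast=3: a[fast]=4≠a[slow]=3 write a[3]=4, slow++,fast++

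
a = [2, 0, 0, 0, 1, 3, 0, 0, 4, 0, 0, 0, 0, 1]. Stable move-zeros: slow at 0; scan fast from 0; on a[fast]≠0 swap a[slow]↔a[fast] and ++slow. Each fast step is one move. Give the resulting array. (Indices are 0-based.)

(s=0,f=0) a[fast]=2≠0 swap→a[0]=2 → slow++,fast++
(s=1,f=1) a[fast]=0 → fast++
(s=1,f=2) a[fast]=0 → fast++
(s=1,f=3) a[fast]=0 → fast++
(s=1,f=4) a[fast]=1≠0 swap→a[1]=1 → slow++,fast++
(s=2,f=5) a[fast]=3≠0 swap→a[2]=3 → slow++,fast++
(s=3,f=6) a[fast]=0 → fast++
(s=3,f=7) a[fast]=0 → fast++
(s=3,f=8) a[fast]=4≠0 swap→a[3]=4 → slow++,fast++
(s=4,f=9) a[fast]=0 → fast++
(s=4,f=10) a[fast]=0 → fast++
(s=4,f=11) a[fast]=0 → fast++
(s=4,f=12) a[fast]=0 → fast++
(s=4,f=13) a[fast]=1≠0 swap→a[4]=1 → slow++,fast++

[2, 1, 3, 4, 1, 0, 0, 0, 0, 0, 0, 0, 0, 0]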